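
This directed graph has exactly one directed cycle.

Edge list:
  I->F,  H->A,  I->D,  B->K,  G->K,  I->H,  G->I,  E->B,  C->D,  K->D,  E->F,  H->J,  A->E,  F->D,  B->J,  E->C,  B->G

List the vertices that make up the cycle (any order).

A, B, E, G, H, I

DFS with gray/black marking from A:
A gray
  E gray
    C gray
      D gray
      D black
    C black
    F gray
      F→D: D black — skip
    F black
    B gray
      J gray
      J black
      K gray
        K→D: D black — skip
      K black
      G gray
        G→K: K black — skip
        I gray
          H gray
            H→A: A is gray → back edge
Back edge closes the cycle A → E → B → G → I → H → A; its vertices are {A, B, E, G, H, I}.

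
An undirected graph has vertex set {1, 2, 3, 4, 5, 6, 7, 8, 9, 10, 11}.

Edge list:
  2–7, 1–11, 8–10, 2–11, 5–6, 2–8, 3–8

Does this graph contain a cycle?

DFS, tracking each vertex's parent; an edge to a visited non-parent vertex closes a cycle.
Start from 2:
visit 2 (parent –)
  visit 7 (parent 2)
    7–2: parent, skip
  visit 8 (parent 2)
    visit 3 (parent 8)
      3–8: parent, skip
    visit 10 (parent 8)
      10–8: parent, skip
    8–2: parent, skip
  visit 11 (parent 2)
    visit 1 (parent 11)
      1–11: parent, skip
    11–2: parent, skip
visit 4 (parent –)
visit 5 (parent –)
  visit 6 (parent 5)
    6–5: parent, skip
visit 9 (parent –)
No non-parent visited neighbor found — the graph is a forest.

No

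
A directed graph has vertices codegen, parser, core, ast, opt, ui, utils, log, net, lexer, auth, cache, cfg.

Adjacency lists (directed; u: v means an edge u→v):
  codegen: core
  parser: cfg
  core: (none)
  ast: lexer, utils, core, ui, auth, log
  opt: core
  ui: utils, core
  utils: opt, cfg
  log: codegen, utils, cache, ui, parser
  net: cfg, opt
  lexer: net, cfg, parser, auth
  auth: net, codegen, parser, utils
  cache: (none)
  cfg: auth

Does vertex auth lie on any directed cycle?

auth is on a cycle iff auth can reach itself via ≥1 edge.
auth → net → cfg → auth — yes.

Yes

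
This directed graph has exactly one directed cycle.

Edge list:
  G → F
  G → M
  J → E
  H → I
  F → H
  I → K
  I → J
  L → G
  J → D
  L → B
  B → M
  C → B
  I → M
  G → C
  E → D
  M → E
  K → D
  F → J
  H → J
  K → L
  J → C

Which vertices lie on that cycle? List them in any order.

F, G, H, I, K, L

DFS with gray/black marking from I:
I gray
  J gray
    D gray
    D black
    E gray
      E→D: D black — skip
    E black
    C gray
      B gray
        M gray
          M→E: E black — skip
        M black
      B black
    C black
  J black
  I→M: M black — skip
  K gray
    K→D: D black — skip
    L gray
      G gray
        G→C: C black — skip
        G→M: M black — skip
        F gray
          F→J: J black — skip
          H gray
            H→I: I is gray → back edge
Back edge closes the cycle I → K → L → G → F → H → I; its vertices are {F, G, H, I, K, L}.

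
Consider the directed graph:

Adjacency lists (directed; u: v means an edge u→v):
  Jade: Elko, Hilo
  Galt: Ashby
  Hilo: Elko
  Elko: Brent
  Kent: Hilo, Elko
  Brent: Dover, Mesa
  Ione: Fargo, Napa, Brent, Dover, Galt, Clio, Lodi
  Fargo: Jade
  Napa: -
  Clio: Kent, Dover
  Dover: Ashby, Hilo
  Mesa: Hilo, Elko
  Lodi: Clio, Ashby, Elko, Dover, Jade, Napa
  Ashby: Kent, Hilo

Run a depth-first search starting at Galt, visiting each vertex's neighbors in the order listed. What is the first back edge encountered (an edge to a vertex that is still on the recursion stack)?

Dover->Ashby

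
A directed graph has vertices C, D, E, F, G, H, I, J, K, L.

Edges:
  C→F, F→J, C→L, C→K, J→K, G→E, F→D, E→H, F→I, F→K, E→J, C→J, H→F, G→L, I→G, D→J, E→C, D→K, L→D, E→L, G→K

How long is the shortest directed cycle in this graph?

5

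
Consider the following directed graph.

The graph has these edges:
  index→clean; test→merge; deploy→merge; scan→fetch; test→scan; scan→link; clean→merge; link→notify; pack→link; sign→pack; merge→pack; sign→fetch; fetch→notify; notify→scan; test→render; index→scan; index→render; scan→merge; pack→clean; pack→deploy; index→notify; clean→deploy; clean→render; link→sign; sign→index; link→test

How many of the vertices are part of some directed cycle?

11

A vertex is on a directed cycle iff it belongs to a strongly connected component of size ≥ 2 (or has a self-loop).
The vertices on cycles are {link, pack, scan, sign, test, clean, fetch, index, merge, deploy, notify} — 11 in total.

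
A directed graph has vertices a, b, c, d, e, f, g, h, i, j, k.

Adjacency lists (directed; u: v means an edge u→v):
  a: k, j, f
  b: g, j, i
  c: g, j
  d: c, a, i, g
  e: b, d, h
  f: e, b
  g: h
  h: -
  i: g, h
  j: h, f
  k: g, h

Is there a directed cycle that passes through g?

No

g lies on a cycle iff there is a path from g back to itself.
Exploring from g, it never reaches itself; equivalently, its strongly connected component is a singleton.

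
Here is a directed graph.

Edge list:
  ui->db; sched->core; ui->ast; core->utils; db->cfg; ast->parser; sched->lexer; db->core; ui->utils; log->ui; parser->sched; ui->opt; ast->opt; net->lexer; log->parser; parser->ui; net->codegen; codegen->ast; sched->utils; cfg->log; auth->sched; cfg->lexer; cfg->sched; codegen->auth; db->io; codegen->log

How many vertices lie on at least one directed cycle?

6

A vertex is on a directed cycle iff it belongs to a strongly connected component of size ≥ 2 (or has a self-loop).
The vertices on cycles are {db, ui, ast, cfg, log, parser} — 6 in total.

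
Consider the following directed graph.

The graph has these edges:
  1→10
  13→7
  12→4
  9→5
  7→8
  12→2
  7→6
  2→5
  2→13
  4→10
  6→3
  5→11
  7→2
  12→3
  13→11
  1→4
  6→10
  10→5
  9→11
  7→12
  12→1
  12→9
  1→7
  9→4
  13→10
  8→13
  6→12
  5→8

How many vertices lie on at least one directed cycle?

A vertex is on a directed cycle iff it belongs to a strongly connected component of size ≥ 2 (or has a self-loop).
The vertices on cycles are {1, 2, 4, 5, 6, 7, 8, 9, 10, 12, 13} — 11 in total.

11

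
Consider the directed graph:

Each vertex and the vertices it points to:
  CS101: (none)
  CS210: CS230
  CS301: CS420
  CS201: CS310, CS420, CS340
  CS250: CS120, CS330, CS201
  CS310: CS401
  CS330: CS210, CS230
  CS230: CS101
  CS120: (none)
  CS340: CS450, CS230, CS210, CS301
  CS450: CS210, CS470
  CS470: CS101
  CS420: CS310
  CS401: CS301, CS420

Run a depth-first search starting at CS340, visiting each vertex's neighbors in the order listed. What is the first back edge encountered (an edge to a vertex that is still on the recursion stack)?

CS401->CS301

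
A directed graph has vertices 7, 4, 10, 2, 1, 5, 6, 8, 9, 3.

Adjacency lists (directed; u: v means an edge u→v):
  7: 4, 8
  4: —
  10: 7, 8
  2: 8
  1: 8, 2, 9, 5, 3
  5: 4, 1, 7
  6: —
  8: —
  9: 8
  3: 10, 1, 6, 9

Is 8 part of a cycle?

8 lies on a cycle iff there is a path from 8 back to itself.
Exploring from 8, it never reaches itself; equivalently, its strongly connected component is a singleton.

No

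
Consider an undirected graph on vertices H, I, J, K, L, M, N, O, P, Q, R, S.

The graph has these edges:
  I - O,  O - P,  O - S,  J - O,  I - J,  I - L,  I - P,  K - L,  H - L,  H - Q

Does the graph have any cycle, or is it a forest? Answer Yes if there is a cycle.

Yes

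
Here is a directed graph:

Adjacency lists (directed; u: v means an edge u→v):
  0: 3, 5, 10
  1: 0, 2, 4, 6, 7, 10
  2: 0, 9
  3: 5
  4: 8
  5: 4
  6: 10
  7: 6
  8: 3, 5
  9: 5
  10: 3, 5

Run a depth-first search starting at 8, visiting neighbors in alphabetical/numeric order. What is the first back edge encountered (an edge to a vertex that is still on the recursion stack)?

4→8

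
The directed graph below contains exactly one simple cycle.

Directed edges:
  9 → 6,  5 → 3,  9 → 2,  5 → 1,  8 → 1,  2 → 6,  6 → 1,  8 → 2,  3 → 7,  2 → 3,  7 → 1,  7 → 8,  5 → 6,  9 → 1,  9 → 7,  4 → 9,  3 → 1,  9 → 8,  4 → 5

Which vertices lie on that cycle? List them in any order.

2, 3, 7, 8

DFS with gray/black marking from 8:
8 gray
  1 gray
  1 black
  2 gray
    3 gray
      3→1: 1 black — skip
      7 gray
        7→8: 8 is gray → back edge
Back edge closes the cycle 8 → 2 → 3 → 7 → 8; its vertices are {2, 3, 7, 8}.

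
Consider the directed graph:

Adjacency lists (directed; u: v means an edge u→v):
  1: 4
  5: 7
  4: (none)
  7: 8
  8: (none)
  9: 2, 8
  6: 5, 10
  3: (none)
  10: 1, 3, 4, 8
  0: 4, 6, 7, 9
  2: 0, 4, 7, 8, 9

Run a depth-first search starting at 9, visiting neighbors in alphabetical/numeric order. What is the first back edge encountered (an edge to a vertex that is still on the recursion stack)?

0->9

DFS from 9 (visiting neighbors in alphabetical/numeric order); mark gray on enter, black on exit:
9 gray
  2 gray
    0 gray
      4 gray
      4 black
      6 gray
        5 gray
          7 gray
            8 gray
            8 black
          7 black
        5 black
        10 gray
          1 gray
            1→4: 4 black — skip
          1 black
          3 gray
          3 black
          10→4: 4 black — skip
          10→8: 8 black — skip
        10 black
      6 black
      0→7: 7 black — skip
      0→9: 9 is gray → back edge
First back edge: 0 → 9.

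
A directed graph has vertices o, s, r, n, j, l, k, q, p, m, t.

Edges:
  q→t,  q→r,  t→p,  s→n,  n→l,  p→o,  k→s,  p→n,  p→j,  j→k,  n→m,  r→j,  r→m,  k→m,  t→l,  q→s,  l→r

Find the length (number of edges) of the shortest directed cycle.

6

For each vertex v, BFS finds the shortest path from v back to v.
The shortest such closed walk is r → j → k → s → n → l → r, length 6.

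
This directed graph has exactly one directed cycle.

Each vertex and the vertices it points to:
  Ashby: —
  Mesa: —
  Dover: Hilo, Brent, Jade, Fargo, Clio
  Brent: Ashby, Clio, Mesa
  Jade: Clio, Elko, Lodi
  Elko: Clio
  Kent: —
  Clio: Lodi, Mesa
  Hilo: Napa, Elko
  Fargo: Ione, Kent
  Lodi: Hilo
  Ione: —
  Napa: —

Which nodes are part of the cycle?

Clio, Elko, Hilo, Lodi

DFS with gray/black marking from Hilo:
Hilo gray
  Napa gray
  Napa black
  Elko gray
    Clio gray
      Lodi gray
        Lodi→Hilo: Hilo is gray → back edge
Back edge closes the cycle Hilo → Elko → Clio → Lodi → Hilo; its vertices are {Clio, Elko, Hilo, Lodi}.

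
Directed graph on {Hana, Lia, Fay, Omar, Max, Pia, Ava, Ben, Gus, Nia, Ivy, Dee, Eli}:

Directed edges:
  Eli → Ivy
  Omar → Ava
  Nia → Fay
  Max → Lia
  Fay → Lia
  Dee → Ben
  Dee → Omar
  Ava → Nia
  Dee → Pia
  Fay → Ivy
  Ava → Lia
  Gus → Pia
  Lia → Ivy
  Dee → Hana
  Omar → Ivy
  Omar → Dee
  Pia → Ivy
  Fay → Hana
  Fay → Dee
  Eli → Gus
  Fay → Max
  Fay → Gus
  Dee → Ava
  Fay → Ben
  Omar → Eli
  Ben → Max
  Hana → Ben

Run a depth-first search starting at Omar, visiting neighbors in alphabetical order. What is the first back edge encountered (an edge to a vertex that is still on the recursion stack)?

Dee->Ava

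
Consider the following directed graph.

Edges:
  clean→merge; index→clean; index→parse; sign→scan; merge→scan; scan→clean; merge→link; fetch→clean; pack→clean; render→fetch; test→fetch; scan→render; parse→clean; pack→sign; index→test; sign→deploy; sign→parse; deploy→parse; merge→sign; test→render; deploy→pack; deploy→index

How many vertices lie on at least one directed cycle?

A vertex is on a directed cycle iff it belongs to a strongly connected component of size ≥ 2 (or has a self-loop).
The vertices on cycles are {pack, scan, sign, test, clean, fetch, index, merge, parse, deploy, render} — 11 in total.

11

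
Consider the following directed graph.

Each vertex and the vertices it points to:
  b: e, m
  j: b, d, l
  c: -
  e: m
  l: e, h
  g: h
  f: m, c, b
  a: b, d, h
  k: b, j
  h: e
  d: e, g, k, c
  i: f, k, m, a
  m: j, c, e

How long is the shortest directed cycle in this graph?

2

For each vertex v, BFS finds the shortest path from v back to v.
The shortest such closed walk is m → e → m, length 2.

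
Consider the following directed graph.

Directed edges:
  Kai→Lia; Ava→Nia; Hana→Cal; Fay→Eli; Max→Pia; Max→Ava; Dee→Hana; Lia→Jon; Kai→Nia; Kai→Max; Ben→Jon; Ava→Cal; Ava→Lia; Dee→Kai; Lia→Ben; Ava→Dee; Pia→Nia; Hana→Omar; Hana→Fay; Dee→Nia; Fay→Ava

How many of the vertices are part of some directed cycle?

A vertex is on a directed cycle iff it belongs to a strongly connected component of size ≥ 2 (or has a self-loop).
The vertices on cycles are {Ava, Dee, Fay, Kai, Max, Hana} — 6 in total.

6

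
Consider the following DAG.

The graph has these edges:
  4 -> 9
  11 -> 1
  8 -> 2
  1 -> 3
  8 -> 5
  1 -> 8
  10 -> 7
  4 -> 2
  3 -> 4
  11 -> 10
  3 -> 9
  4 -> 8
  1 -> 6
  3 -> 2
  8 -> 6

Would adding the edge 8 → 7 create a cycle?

No

Adding 8→7 creates a cycle iff 7 can already reach 8.
Explore from 7: no path reaches 8. The graph stays acyclic.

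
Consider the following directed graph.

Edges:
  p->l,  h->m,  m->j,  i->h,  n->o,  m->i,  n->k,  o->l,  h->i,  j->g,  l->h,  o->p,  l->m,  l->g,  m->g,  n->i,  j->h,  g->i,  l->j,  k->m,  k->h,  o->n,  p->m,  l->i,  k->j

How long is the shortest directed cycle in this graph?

For each vertex v, BFS finds the shortest path from v back to v.
The shortest such closed walk is o → n → o, length 2.

2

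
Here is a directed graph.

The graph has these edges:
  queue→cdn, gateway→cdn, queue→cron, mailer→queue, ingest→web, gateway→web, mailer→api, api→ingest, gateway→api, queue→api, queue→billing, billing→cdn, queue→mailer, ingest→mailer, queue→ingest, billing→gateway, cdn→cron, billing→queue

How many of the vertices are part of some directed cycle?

6

A vertex is on a directed cycle iff it belongs to a strongly connected component of size ≥ 2 (or has a self-loop).
The vertices on cycles are {api, queue, ingest, mailer, billing, gateway} — 6 in total.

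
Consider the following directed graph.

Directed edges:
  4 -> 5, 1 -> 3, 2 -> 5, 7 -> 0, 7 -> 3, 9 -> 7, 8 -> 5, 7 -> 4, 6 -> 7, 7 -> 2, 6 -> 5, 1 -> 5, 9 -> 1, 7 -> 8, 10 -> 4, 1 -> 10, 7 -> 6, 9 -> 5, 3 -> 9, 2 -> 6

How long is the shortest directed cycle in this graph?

For each vertex v, BFS finds the shortest path from v back to v.
The shortest such closed walk is 7 → 6 → 7, length 2.

2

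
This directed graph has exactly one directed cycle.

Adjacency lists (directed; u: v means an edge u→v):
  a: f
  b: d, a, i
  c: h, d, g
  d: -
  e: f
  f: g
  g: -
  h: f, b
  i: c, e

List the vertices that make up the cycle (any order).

DFS with gray/black marking from b:
b gray
  d gray
  d black
  a gray
    f gray
      g gray
      g black
    f black
  a black
  i gray
    c gray
      h gray
        h→f: f black — skip
        h→b: b is gray → back edge
Back edge closes the cycle b → i → c → h → b; its vertices are {b, c, h, i}.

b, c, h, i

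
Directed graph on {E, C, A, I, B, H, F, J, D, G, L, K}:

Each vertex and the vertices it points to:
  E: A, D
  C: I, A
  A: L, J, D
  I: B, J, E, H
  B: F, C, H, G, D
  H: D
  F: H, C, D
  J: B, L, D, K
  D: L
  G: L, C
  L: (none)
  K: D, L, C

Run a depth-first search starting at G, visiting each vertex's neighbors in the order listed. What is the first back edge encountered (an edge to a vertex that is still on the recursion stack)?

DFS from G (visiting each vertex's neighbors in the order listed); mark gray on enter, black on exit:
G gray
  L gray
  L black
  C gray
    I gray
      B gray
        F gray
          H gray
            D gray
              D→L: L black — skip
            D black
          H black
          F→C: C is gray → back edge
First back edge: F → C.

F->C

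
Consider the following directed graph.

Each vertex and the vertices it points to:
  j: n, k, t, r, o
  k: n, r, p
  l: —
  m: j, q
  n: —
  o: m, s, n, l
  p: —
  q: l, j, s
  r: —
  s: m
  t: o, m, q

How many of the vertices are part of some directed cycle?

A vertex is on a directed cycle iff it belongs to a strongly connected component of size ≥ 2 (or has a self-loop).
The vertices on cycles are {j, m, o, q, s, t} — 6 in total.

6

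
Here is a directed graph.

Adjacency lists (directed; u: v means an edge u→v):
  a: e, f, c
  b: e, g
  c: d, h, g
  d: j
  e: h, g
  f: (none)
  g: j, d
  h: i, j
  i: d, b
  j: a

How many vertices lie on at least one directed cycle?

A vertex is on a directed cycle iff it belongs to a strongly connected component of size ≥ 2 (or has a self-loop).
The vertices on cycles are {a, b, c, d, e, g, h, i, j} — 9 in total.

9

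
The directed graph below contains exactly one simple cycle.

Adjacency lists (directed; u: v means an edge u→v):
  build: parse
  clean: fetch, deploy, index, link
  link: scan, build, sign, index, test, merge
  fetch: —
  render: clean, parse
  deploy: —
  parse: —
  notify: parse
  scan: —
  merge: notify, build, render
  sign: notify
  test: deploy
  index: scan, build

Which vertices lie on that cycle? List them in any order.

link, clean, merge, render

DFS with gray/black marking from clean:
clean gray
  fetch gray
  fetch black
  deploy gray
  deploy black
  index gray
    scan gray
    scan black
    build gray
      parse gray
      parse black
    build black
  index black
  link gray
    link→scan: scan black — skip
    link→build: build black — skip
    sign gray
      notify gray
        notify→parse: parse black — skip
      notify black
    sign black
    link→index: index black — skip
    test gray
      test→deploy: deploy black — skip
    test black
    merge gray
      merge→notify: notify black — skip
      merge→build: build black — skip
      render gray
        render→clean: clean is gray → back edge
Back edge closes the cycle clean → link → merge → render → clean; its vertices are {link, clean, merge, render}.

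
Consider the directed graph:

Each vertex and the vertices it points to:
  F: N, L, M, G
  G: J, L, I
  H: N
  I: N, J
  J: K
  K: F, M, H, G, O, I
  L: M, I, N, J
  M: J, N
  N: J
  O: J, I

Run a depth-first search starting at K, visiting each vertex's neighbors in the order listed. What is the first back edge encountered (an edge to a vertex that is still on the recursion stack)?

J->K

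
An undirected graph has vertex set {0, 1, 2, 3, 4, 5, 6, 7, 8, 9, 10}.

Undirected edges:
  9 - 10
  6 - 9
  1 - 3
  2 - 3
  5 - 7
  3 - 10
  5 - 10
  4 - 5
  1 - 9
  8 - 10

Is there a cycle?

Yes

DFS, tracking each vertex's parent; an edge to a visited non-parent vertex closes a cycle.
Start from 7:
visit 7 (parent –)
  visit 5 (parent 7)
    5–7: parent, skip
    visit 10 (parent 5)
      visit 8 (parent 10)
        8–10: parent, skip
      visit 3 (parent 10)
        visit 2 (parent 3)
          2–3: parent, skip
        visit 1 (parent 3)
          visit 9 (parent 1)
            9–10: 10 visited and ≠ parent → cycle
Cycle: 10 – 3 – 1 – 9 – 10.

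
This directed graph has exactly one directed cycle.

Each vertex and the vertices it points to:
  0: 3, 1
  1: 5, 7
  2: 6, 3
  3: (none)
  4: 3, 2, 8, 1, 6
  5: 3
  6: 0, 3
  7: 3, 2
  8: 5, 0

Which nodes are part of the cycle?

0, 1, 2, 6, 7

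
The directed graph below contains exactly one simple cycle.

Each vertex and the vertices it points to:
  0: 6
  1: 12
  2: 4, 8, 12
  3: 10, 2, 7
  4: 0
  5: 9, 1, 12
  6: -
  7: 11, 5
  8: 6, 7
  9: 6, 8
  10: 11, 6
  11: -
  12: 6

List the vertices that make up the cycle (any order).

5, 7, 8, 9

DFS with gray/black marking from 7:
7 gray
  11 gray
  11 black
  5 gray
    9 gray
      6 gray
      6 black
      8 gray
        8→6: 6 black — skip
        8→7: 7 is gray → back edge
Back edge closes the cycle 7 → 5 → 9 → 8 → 7; its vertices are {5, 7, 8, 9}.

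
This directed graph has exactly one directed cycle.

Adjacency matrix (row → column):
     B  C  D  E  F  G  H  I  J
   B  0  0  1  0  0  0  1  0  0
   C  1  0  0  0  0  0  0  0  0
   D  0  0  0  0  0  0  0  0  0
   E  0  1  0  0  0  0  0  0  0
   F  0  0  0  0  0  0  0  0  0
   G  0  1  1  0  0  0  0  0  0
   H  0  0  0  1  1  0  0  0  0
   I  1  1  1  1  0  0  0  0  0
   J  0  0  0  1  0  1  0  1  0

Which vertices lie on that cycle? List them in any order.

B, C, E, H

DFS with gray/black marking from B:
B gray
  D gray
  D black
  H gray
    E gray
      C gray
        C→B: B is gray → back edge
Back edge closes the cycle B → H → E → C → B; its vertices are {B, C, E, H}.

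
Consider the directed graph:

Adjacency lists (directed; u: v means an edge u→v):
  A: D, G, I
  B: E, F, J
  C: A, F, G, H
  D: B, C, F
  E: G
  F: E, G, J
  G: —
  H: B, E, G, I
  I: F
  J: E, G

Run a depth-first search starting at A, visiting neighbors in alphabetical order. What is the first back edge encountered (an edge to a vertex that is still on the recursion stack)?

C->A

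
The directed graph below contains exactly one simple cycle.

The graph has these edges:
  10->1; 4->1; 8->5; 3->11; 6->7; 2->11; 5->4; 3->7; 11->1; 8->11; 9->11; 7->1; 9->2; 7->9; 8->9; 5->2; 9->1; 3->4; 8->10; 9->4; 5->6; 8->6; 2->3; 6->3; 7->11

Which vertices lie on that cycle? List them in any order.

DFS with gray/black marking from 9:
9 gray
  1 gray
  1 black
  4 gray
    4→1: 1 black — skip
  4 black
  11 gray
    11→1: 1 black — skip
  11 black
  2 gray
    3 gray
      3→11: 11 black — skip
      7 gray
        7→11: 11 black — skip
        7→1: 1 black — skip
        7→9: 9 is gray → back edge
Back edge closes the cycle 9 → 2 → 3 → 7 → 9; its vertices are {2, 3, 7, 9}.

2, 3, 7, 9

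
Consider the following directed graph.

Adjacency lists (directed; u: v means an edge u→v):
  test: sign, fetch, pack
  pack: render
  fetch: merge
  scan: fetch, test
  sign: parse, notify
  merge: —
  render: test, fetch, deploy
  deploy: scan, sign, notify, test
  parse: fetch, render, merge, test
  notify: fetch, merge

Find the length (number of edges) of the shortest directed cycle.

For each vertex v, BFS finds the shortest path from v back to v.
The shortest such closed walk is pack → render → test → pack, length 3.

3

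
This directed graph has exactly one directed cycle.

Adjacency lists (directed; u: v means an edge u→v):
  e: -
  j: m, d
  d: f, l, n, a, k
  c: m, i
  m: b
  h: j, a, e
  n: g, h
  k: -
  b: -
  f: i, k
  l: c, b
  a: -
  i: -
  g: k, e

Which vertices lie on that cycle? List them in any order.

DFS with gray/black marking from d:
d gray
  f gray
    i gray
    i black
    k gray
    k black
  f black
  l gray
    c gray
      m gray
        b gray
        b black
      m black
      c→i: i black — skip
    c black
    l→b: b black — skip
  l black
  n gray
    g gray
      g→k: k black — skip
      e gray
      e black
    g black
    h gray
      j gray
        j→m: m black — skip
        j→d: d is gray → back edge
Back edge closes the cycle d → n → h → j → d; its vertices are {d, h, j, n}.

d, h, j, n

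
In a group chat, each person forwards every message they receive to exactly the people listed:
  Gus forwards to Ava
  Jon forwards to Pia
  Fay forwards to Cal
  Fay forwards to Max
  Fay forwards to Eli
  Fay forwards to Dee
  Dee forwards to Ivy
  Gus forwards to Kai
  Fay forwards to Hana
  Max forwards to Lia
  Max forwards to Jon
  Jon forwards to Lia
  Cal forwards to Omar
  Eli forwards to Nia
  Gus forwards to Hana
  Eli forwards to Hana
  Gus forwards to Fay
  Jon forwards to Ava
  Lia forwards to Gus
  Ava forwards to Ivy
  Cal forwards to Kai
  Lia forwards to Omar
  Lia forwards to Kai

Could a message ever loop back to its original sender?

Yes

DFS with white/gray/black marking, starting from Jon:
Jon gray
  Lia gray
    Kai gray
    Kai black
    Gus gray
      Ava gray
        Ivy gray
        Ivy black
      Ava black
      Gus→Kai: Kai black — skip
      Fay gray
        Hana gray
        Hana black
        Max gray
          Max→Lia: Lia is gray → back edge
Back edge found, so a cycle exists: Lia → Gus → Fay → Max → Lia.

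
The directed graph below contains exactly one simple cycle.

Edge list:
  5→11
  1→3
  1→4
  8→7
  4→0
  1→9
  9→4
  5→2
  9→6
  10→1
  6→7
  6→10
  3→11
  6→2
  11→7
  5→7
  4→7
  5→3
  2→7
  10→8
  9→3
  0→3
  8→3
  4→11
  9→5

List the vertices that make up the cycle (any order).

1, 6, 9, 10

DFS with gray/black marking from 10:
10 gray
  8 gray
    7 gray
    7 black
    3 gray
      11 gray
        11→7: 7 black — skip
      11 black
    3 black
  8 black
  1 gray
    4 gray
      4→11: 11 black — skip
      0 gray
        0→3: 3 black — skip
      0 black
      4→7: 7 black — skip
    4 black
    9 gray
      6 gray
        6→7: 7 black — skip
        2 gray
          2→7: 7 black — skip
        2 black
        6→10: 10 is gray → back edge
Back edge closes the cycle 10 → 1 → 9 → 6 → 10; its vertices are {1, 6, 9, 10}.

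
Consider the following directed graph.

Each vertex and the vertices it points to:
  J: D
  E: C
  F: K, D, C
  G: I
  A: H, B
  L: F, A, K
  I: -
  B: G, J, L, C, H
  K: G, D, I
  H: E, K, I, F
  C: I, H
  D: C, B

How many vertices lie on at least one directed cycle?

10

A vertex is on a directed cycle iff it belongs to a strongly connected component of size ≥ 2 (or has a self-loop).
The vertices on cycles are {A, B, C, D, E, F, H, J, K, L} — 10 in total.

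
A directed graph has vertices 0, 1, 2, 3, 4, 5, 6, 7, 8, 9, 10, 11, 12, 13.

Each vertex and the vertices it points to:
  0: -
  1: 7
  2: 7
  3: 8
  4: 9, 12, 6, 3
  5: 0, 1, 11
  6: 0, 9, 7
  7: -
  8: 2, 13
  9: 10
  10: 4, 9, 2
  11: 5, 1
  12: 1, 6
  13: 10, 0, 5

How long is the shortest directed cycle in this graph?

2

For each vertex v, BFS finds the shortest path from v back to v.
The shortest such closed walk is 10 → 9 → 10, length 2.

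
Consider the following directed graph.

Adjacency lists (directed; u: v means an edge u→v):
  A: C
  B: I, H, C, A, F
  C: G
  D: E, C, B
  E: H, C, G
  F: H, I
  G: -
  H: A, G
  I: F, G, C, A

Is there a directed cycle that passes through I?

I is on a cycle iff I can reach itself via ≥1 edge.
I → F → I — yes.

Yes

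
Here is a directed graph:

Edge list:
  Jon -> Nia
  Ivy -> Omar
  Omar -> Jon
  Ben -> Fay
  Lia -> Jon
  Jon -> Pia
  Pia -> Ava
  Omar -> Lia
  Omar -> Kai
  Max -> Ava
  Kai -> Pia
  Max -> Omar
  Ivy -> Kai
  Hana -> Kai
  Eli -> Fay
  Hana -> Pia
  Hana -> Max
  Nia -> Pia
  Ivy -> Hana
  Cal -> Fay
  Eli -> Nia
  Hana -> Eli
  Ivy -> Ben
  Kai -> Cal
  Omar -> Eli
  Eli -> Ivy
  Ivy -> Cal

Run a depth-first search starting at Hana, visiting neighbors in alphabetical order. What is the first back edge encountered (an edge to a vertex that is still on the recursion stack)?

Ivy→Hana

DFS from Hana (visiting neighbors in alphabetical order); mark gray on enter, black on exit:
Hana gray
  Eli gray
    Fay gray
    Fay black
    Ivy gray
      Ben gray
        Ben→Fay: Fay black — skip
      Ben black
      Cal gray
        Cal→Fay: Fay black — skip
      Cal black
      Ivy→Hana: Hana is gray → back edge
First back edge: Ivy → Hana.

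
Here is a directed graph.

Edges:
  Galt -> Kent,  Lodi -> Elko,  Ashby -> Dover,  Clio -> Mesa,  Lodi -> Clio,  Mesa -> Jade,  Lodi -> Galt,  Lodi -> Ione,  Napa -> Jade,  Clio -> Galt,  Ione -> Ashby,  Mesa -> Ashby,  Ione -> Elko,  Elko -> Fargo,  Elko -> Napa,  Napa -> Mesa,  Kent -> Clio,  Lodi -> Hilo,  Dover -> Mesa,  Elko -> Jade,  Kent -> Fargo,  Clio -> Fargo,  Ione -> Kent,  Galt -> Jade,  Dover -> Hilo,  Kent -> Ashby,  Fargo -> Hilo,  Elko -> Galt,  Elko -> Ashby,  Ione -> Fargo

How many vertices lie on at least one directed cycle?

A vertex is on a directed cycle iff it belongs to a strongly connected component of size ≥ 2 (or has a self-loop).
The vertices on cycles are {Clio, Galt, Kent, Mesa, Ashby, Dover} — 6 in total.

6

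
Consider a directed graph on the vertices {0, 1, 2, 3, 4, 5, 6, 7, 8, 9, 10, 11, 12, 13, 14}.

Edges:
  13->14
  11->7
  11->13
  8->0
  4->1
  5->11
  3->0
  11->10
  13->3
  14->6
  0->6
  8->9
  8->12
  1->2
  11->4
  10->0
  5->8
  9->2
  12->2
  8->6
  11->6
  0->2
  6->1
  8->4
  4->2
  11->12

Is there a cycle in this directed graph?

No

DFS with white/gray/black marking, starting from 5:
5 gray
  8 gray
    12 gray
      2 gray
      2 black
    12 black
    6 gray
      1 gray
        1→2: 2 black — skip
      1 black
    6 black
    4 gray
      4→1: 1 black — skip
      4→2: 2 black — skip
    4 black
    9 gray
      9→2: 2 black — skip
    9 black
    0 gray
      0→2: 2 black — skip
      0→6: 6 black — skip
    0 black
  8 black
  11 gray
    13 gray
      3 gray
        3→0: 0 black — skip
      3 black
      14 gray
        14→6: 6 black — skip
      14 black
    13 black
    10 gray
      10→0: 0 black — skip
    10 black
    7 gray
    7 black
    11→4: 4 black — skip
    11→12: 12 black — skip
    11→6: 6 black — skip
  11 black
5 black
Every edge goes to a white or black vertex — no back edge, so the graph is acyclic.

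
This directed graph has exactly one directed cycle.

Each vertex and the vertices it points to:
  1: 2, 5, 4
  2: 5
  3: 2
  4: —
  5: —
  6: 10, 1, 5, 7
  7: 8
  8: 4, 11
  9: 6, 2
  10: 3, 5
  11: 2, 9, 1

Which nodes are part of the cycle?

6, 7, 8, 9, 11

DFS with gray/black marking from 6:
6 gray
  10 gray
    3 gray
      2 gray
        5 gray
        5 black
      2 black
    3 black
    10→5: 5 black — skip
  10 black
  1 gray
    1→2: 2 black — skip
    1→5: 5 black — skip
    4 gray
    4 black
  1 black
  6→5: 5 black — skip
  7 gray
    8 gray
      8→4: 4 black — skip
      11 gray
        11→2: 2 black — skip
        9 gray
          9→6: 6 is gray → back edge
Back edge closes the cycle 6 → 7 → 8 → 11 → 9 → 6; its vertices are {6, 7, 8, 9, 11}.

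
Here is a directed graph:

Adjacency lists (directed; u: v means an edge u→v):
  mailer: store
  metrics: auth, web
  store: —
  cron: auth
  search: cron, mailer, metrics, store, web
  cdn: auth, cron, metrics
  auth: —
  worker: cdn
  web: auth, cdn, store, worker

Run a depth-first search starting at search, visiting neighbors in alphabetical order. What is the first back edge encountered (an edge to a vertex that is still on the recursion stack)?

DFS from search (visiting neighbors in alphabetical order); mark gray on enter, black on exit:
search gray
  cron gray
    auth gray
    auth black
  cron black
  mailer gray
    store gray
    store black
  mailer black
  metrics gray
    metrics→auth: auth black — skip
    web gray
      web→auth: auth black — skip
      cdn gray
        cdn→auth: auth black — skip
        cdn→cron: cron black — skip
        cdn→metrics: metrics is gray → back edge
First back edge: cdn → metrics.

cdn→metrics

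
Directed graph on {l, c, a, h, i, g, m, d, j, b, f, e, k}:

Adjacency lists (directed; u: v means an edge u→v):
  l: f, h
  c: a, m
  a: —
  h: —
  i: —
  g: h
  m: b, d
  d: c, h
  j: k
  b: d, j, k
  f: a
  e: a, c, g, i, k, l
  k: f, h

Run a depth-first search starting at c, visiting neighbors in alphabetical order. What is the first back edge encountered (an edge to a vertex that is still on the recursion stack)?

d->c

DFS from c (visiting neighbors in alphabetical order); mark gray on enter, black on exit:
c gray
  a gray
  a black
  m gray
    b gray
      d gray
        d→c: c is gray → back edge
First back edge: d → c.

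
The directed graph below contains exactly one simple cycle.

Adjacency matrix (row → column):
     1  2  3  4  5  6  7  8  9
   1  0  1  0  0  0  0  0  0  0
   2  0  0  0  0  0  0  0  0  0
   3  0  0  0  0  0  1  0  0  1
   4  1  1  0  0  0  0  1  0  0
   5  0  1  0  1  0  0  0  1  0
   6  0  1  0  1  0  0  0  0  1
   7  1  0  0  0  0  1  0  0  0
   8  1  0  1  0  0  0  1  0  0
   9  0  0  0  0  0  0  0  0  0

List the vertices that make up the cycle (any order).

4, 6, 7

DFS with gray/black marking from 4:
4 gray
  2 gray
  2 black
  7 gray
    6 gray
      6→4: 4 is gray → back edge
Back edge closes the cycle 4 → 7 → 6 → 4; its vertices are {4, 6, 7}.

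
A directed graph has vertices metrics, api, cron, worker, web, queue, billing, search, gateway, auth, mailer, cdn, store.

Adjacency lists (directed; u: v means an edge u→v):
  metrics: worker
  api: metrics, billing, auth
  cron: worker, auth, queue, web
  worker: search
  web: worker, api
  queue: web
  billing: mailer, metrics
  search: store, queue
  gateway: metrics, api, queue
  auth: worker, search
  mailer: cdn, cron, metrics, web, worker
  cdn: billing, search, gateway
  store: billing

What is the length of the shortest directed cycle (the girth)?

3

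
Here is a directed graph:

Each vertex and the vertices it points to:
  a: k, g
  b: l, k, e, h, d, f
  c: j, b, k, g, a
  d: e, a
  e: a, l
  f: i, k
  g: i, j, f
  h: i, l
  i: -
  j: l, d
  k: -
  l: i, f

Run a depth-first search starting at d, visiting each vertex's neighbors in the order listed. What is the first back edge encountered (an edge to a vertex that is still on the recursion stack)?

j->d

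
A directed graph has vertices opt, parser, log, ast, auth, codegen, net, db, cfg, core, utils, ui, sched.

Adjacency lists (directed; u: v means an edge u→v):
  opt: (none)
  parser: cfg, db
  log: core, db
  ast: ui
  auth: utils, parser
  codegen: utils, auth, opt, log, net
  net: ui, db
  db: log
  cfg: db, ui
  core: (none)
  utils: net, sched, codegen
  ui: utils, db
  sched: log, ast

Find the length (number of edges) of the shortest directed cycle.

2

For each vertex v, BFS finds the shortest path from v back to v.
The shortest such closed walk is codegen → utils → codegen, length 2.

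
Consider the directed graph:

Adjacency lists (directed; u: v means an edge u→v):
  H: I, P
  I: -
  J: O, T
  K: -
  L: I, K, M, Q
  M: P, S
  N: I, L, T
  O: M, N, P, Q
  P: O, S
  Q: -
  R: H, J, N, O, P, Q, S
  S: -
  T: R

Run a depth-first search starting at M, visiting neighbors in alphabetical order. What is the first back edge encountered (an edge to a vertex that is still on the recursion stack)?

DFS from M (visiting neighbors in alphabetical order); mark gray on enter, black on exit:
M gray
  P gray
    O gray
      O→M: M is gray → back edge
First back edge: O → M.

O→M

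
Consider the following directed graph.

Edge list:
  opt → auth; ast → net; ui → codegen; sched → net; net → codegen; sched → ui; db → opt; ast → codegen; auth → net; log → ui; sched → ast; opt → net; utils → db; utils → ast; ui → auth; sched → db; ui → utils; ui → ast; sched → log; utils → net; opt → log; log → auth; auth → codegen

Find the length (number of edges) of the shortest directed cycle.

For each vertex v, BFS finds the shortest path from v back to v.
The shortest such closed walk is db → opt → log → ui → utils → db, length 5.

5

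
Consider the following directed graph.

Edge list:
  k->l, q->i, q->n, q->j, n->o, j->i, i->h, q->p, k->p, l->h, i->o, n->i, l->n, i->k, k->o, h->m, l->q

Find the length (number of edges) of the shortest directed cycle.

4

For each vertex v, BFS finds the shortest path from v back to v.
The shortest such closed walk is q → i → k → l → q, length 4.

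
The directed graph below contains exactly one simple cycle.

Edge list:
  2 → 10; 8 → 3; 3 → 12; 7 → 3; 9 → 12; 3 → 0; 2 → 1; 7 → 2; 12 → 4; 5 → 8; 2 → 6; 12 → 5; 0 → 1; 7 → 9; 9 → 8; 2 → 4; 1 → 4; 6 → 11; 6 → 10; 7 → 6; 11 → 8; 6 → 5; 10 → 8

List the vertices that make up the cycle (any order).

3, 5, 8, 12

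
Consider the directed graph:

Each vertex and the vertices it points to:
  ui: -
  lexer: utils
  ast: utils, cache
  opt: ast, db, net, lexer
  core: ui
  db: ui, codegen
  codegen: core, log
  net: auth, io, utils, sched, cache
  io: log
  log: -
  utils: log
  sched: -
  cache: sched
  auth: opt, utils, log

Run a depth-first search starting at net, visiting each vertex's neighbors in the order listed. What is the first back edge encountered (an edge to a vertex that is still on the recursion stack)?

DFS from net (visiting each vertex's neighbors in the order listed); mark gray on enter, black on exit:
net gray
  auth gray
    opt gray
      ast gray
        utils gray
          log gray
          log black
        utils black
        cache gray
          sched gray
          sched black
        cache black
      ast black
      db gray
        ui gray
        ui black
        codegen gray
          core gray
            core→ui: ui black — skip
          core black
          codegen→log: log black — skip
        codegen black
      db black
      opt→net: net is gray → back edge
First back edge: opt → net.

opt->net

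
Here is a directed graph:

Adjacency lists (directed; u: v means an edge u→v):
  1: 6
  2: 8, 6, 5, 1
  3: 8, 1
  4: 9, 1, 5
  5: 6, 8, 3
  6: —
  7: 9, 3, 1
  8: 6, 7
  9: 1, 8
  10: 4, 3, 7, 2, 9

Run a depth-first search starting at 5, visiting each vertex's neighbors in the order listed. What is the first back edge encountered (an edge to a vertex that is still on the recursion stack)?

9->8

DFS from 5 (visiting each vertex's neighbors in the order listed); mark gray on enter, black on exit:
5 gray
  6 gray
  6 black
  8 gray
    8→6: 6 black — skip
    7 gray
      9 gray
        1 gray
          1→6: 6 black — skip
        1 black
        9→8: 8 is gray → back edge
First back edge: 9 → 8.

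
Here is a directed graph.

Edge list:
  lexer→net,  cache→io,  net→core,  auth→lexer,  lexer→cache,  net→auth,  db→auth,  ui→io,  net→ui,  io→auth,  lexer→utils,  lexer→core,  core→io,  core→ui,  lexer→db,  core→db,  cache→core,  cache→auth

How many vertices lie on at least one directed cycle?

8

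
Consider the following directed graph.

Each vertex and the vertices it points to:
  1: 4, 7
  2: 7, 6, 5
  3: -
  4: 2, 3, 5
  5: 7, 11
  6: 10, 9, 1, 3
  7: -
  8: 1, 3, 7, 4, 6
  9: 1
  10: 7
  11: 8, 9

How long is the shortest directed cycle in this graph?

For each vertex v, BFS finds the shortest path from v back to v.
The shortest such closed walk is 11 → 8 → 4 → 5 → 11, length 4.

4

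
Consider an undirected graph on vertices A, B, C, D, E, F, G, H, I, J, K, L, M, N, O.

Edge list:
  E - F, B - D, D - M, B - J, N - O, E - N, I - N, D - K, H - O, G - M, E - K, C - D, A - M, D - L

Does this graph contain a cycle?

DFS, tracking each vertex's parent; an edge to a visited non-parent vertex closes a cycle.
Start from L:
visit L (parent –)
  visit D (parent L)
    D–L: parent, skip
    visit K (parent D)
      K–D: parent, skip
      visit E (parent K)
        visit F (parent E)
          F–E: parent, skip
        visit N (parent E)
          visit O (parent N)
            visit H (parent O)
              H–O: parent, skip
            O–N: parent, skip
          visit I (parent N)
            I–N: parent, skip
          N–E: parent, skip
        E–K: parent, skip
    visit C (parent D)
      C–D: parent, skip
    visit B (parent D)
      visit J (parent B)
        J–B: parent, skip
      B–D: parent, skip
    visit M (parent D)
      M–D: parent, skip
      visit G (parent M)
        G–M: parent, skip
      visit A (parent M)
        A–M: parent, skip
No non-parent visited neighbor found — the graph is a forest.

No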